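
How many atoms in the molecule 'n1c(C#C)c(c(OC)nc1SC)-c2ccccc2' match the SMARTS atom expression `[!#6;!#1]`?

Check the 18 heavy atoms by environment: 2× n (aromatic) → match; 10× c (aromatic) → no; 1× O → match; 4× C → no; 1× S → match.
Summing the matching environments: 2 + 1 + 1 = 4 matching atoms.

4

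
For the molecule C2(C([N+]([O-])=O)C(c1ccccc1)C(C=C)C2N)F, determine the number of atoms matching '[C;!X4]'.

Check the 18 heavy atoms by environment: 5× C (X4) → no; 1× N (charge +1, X3) → no; 1× O (charge -1, X1) → no; 1× O (X1) → no; 2× C (X3) → match; 6× c (aromatic, X3) → no; 1× N (X3) → no; 1× F (X1) → no.
That gives 2 matching atoms.

2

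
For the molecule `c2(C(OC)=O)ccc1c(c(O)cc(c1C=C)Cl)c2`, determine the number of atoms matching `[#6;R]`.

10

Check the 18 heavy atoms by environment: 10× c (aromatic, in 6-ring) → match; 4× C (acyclic) → no; 3× O (acyclic) → no; 1× Cl (acyclic) → no.
That gives 10 matching atoms.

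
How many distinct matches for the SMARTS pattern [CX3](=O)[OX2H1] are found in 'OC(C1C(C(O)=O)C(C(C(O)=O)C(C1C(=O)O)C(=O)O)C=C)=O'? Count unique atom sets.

[CX3](=O)[OX2H1] is the SMARTS for a carboxylic acid: an sp2 carbon double-bonded to O and single-bonded to an -OH oxygen.
The molecule carries 5 separate instances of a carboxylic acid group (-C(=O)OH) meeting every constraint; each maps to a distinct set of atoms, giving 5 matches.

5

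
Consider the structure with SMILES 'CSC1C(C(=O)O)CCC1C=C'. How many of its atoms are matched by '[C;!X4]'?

3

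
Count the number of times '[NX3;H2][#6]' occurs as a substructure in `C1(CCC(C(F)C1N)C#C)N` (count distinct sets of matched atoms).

[NX3;H2][#6] is the SMARTS for a primary amine: a trivalent nitrogen with two H attached to carbon.
The molecule carries 2 separate instances of a primary amino group (-NH2) meeting every constraint; each maps to a distinct set of atoms, giving 2 matches.

2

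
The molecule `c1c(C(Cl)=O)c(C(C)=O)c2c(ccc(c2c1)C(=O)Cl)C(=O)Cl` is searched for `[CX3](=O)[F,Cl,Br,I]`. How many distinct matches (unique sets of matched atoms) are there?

3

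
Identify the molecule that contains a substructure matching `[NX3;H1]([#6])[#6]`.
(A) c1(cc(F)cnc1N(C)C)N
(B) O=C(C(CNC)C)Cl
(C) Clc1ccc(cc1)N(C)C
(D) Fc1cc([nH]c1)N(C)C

B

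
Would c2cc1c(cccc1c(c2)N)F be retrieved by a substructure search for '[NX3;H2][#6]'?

Yes

The pattern [NX3;H2][#6] describes a trivalent nitrogen with two H attached to carbon — a primary amine.
The molecule carries a primary amino group (-NH2), whose atoms satisfy every constraint of the query, so the pattern matches.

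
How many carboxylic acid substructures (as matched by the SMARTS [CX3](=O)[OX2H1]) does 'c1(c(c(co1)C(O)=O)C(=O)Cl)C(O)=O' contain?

[CX3](=O)[OX2H1] is the SMARTS for a carboxylic acid: an sp2 carbon double-bonded to O and single-bonded to an -OH oxygen.
The molecule carries 2 separate instances of a carboxylic acid group (-C(=O)OH) meeting every constraint; each maps to a distinct set of atoms, giving 2 matches.

2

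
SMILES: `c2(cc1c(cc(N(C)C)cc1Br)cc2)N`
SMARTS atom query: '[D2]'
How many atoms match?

5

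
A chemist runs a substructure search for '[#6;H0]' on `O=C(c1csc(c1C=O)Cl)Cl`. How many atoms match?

Check the 11 heavy atoms by environment: 1× s (aromatic, H0) → no; 1× c (aromatic, H1) → no; 3× c (aromatic, H0) → match; 1× C (H0) → match; 2× O (H0) → no; 2× Cl (H0) → no; 1× C (H1) → no.
Summing the matching environments: 3 + 1 = 4 matching atoms.

4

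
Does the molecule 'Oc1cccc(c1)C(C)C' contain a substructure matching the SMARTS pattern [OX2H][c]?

Yes

The pattern [OX2H][c] describes a hydroxyl oxygen attached to an aromatic carbon — a phenol.
The molecule carries a hydroxyl group (-OH), whose atoms satisfy every constraint of the query, so the pattern matches.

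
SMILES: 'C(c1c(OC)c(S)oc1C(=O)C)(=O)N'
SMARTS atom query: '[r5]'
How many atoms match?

5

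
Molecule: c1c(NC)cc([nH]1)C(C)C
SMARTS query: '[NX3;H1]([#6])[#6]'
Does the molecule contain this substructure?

Yes

The pattern [NX3;H1]([#6])[#6] describes a trivalent nitrogen with one H, bonded to two carbons — a secondary amine.
The molecule carries an N-methylamino group (-NHCH3), whose atoms satisfy every constraint of the query, so the pattern matches.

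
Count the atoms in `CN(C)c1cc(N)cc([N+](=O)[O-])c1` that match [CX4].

2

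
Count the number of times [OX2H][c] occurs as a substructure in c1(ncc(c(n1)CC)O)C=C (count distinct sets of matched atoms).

[OX2H][c] is the SMARTS for a phenol: a hydroxyl oxygen attached to an aromatic carbon.
Exactly one fragment in the molecule meets all constraints, giving 1 match.

1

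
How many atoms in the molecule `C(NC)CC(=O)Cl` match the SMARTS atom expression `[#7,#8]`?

2

The query [#7,#8] means: nitrogen or oxygen (comma = OR).
Check the 7 heavy atoms by environment: 4× C → no; 1× N → match; 1× O → match; 1× Cl → no.
Summing the matching environments: 1 + 1 = 2 matching atoms.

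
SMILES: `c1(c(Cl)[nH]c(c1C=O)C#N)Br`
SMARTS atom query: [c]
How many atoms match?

The query [c] means: lowercase c matches aromatic carbon only.
Check the 11 heavy atoms by environment: 1× n (aromatic) → no; 4× c (aromatic) → match; 1× Br → no; 2× C → no; 1× O → no; 1× N → no; 1× Cl → no.
That gives 4 matching atoms.

4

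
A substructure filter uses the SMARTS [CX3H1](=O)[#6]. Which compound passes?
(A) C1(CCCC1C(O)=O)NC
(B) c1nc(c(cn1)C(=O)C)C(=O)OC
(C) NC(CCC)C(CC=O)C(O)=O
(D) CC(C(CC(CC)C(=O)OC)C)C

C

[CX3H1](=O)[#6] describes an sp2 carbon with one H, double-bonded to O and single-bonded to carbon (an aldehyde).
(A) has a carboxylic acid group (-C(=O)OH) but the carbonyl carbon has H0 and is bonded to O, not H1.
(B) has an acetyl/ketone group (-C(=O)CH3) but the carbonyl carbon has H0 (two carbon neighbours), not H1.
(C) contains an aldehyde (-CHO), which satisfies every atom and bond constraint.
(D) has a methyl-ester group (-C(=O)OCH3) but the carbonyl carbon has H0, not H1.
So the answer is (C).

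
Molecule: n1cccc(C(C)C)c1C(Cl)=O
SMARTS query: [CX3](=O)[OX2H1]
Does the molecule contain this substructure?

No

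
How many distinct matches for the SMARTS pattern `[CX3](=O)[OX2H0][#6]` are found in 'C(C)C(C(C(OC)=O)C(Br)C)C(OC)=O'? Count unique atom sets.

2

[CX3](=O)[OX2H0][#6] is the SMARTS for an ester: a carbonyl carbon bonded to an oxygen that is itself bonded to carbon (no H on that O).
The molecule carries 2 separate instances of a methyl-ester group (-C(=O)OCH3) meeting every constraint; each maps to a distinct set of atoms, giving 2 matches.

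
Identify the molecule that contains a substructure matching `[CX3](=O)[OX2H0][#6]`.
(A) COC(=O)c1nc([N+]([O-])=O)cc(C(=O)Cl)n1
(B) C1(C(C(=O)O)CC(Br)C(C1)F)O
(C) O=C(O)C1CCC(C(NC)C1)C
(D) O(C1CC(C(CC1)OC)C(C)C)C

A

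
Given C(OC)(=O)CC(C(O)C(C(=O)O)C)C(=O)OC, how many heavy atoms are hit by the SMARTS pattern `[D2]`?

3

Check the 17 heavy atoms by environment: 3× C (D1) → no; 6× C (D3) → no; 1× C (D2) → match; 5× O (D1) → no; 2× O (D2) → match.
Summing the matching environments: 1 + 2 = 3 matching atoms.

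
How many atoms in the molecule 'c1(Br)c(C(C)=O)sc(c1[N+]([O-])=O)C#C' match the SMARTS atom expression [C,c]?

8

Check the 14 heavy atoms by environment: 1× s (aromatic) → no; 4× c (aromatic) → match; 4× C → match; 2× O → no; 1× Br → no; 1× N (charge +1) → no; 1× O (charge -1) → no.
Summing the matching environments: 4 + 4 = 8 matching atoms.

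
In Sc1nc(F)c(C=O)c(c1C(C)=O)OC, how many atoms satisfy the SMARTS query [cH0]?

5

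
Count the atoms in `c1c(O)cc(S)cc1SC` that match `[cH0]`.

3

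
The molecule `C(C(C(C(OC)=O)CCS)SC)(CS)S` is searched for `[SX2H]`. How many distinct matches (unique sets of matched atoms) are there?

[SX2H] is the SMARTS for a thiol: an aliphatic sulfur with two connections, one being H.
The molecule carries 3 separate instances of a thiol (-SH) meeting every constraint; each maps to a distinct set of atoms, giving 3 matches.

3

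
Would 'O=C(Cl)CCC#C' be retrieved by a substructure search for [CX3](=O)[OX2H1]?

No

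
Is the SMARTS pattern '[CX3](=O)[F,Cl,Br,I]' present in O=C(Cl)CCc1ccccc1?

Yes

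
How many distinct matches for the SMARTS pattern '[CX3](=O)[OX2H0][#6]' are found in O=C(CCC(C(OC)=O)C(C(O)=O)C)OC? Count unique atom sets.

2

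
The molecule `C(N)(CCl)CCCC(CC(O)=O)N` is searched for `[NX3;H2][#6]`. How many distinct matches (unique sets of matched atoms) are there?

2

[NX3;H2][#6] is the SMARTS for a primary amine: a trivalent nitrogen with two H attached to carbon.
The molecule carries 2 separate instances of a primary amino group (-NH2) meeting every constraint; each maps to a distinct set of atoms, giving 2 matches.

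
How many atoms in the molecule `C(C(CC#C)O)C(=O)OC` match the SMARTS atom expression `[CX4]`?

Check the 10 heavy atoms by environment: 4× C (X4) → match; 2× C (X2) → no; 1× C (X3) → no; 1× O (X1) → no; 2× O (X2) → no.
That gives 4 matching atoms.

4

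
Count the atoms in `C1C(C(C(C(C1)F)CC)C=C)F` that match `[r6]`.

The query [r6] means: r6 matches atoms in a six-membered ring.
Check the 12 heavy atoms by environment: 6× C (in 6-ring) → match; 2× F (acyclic) → no; 4× C (acyclic) → no.
That gives 6 matching atoms.

6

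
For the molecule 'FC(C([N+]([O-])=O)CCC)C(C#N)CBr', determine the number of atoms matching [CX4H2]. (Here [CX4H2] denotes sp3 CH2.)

The query [CX4H2] means: sp3 carbon (X4) with exactly two hydrogens.
Check the 14 heavy atoms by environment: 3× C (H2, X4) → match; 3× C (H1, X4) → no; 1× C (H0, X2) → no; 1× N (H0, X1) → no; 1× Br (H0, X1) → no; 1× N (charge +1, H0, X3) → no; 1× O (charge -1, H0, X1) → no; 1× O (H0, X1) → no; 1× F (H0, X1) → no; 1× C (H3, X4) → no.
That gives 3 matching atoms.

3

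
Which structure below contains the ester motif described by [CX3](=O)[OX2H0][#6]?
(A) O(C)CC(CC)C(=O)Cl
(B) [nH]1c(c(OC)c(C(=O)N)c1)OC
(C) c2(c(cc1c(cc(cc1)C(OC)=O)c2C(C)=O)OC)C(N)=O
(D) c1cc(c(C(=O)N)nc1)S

C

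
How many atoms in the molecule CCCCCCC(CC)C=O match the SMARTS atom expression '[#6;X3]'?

1

The query [#6;X3] means: any carbon (aromatic or not) with three total connections.
Check the 11 heavy atoms by environment: 9× C (X4) → no; 1× C (X3) → match; 1× O (X1) → no.
That gives 1 matching atom.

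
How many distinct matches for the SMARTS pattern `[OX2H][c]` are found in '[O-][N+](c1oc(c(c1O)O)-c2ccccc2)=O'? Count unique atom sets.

[OX2H][c] is the SMARTS for a phenol: a hydroxyl oxygen attached to an aromatic carbon.
The molecule carries 2 separate instances of a hydroxyl group (-OH) meeting every constraint; each maps to a distinct set of atoms, giving 2 matches.

2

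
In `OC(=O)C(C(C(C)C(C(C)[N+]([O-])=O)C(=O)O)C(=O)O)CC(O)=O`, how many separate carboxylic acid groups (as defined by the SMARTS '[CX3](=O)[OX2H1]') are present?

4

[CX3](=O)[OX2H1] is the SMARTS for a carboxylic acid: an sp2 carbon double-bonded to O and single-bonded to an -OH oxygen.
The molecule carries 4 separate instances of a carboxylic acid group (-C(=O)OH) meeting every constraint; each maps to a distinct set of atoms, giving 4 matches.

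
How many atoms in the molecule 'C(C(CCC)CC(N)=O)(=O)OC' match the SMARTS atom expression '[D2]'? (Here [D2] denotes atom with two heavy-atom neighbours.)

The query [D2] means: atom with exactly two heavy-atom neighbours.
Check the 12 heavy atoms by environment: 3× C (D2) → match; 3× C (D3) → no; 2× O (D1) → no; 1× O (D2) → match; 2× C (D1) → no; 1× N (D1) → no.
Summing the matching environments: 3 + 1 = 4 matching atoms.

4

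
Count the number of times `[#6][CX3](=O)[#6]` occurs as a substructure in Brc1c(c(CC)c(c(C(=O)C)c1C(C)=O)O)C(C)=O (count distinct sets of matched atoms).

[#6][CX3](=O)[#6] is the SMARTS for a ketone: a carbonyl carbon (no H) flanked by two carbons.
The molecule carries 3 separate instances of an acetyl/ketone group (-C(=O)CH3) meeting every constraint; each maps to a distinct set of atoms, giving 3 matches.

3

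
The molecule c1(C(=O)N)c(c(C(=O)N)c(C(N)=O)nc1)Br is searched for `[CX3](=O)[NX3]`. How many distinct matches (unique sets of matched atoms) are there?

[CX3](=O)[NX3] is the SMARTS for an amide: a carbonyl carbon bonded to a trivalent nitrogen.
The molecule carries 3 separate instances of a primary amide (-C(=O)NH2) meeting every constraint; each maps to a distinct set of atoms, giving 3 matches.

3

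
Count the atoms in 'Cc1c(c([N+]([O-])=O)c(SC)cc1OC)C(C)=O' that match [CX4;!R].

4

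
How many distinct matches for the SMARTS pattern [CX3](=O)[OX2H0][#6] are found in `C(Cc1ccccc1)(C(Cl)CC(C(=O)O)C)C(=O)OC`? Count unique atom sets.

1

[CX3](=O)[OX2H0][#6] is the SMARTS for an ester: a carbonyl carbon bonded to an oxygen that is itself bonded to carbon (no H on that O).
Exactly one fragment in the molecule meets all constraints, giving 1 match.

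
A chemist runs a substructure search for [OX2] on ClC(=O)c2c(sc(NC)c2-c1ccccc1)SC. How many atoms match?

0

The query [OX2] means: aliphatic oxygen with two total connections — ether, hydroxyl, or ester single-bond O.
Check the 18 heavy atoms by environment: 1× s (aromatic, X2) → no; 10× c (aromatic, X3) → no; 1× S (X2) → no; 2× C (X4) → no; 1× N (X3) → no; 1× C (X3) → no; 1× O (X1) → no; 1× Cl (X1) → no.
No environment satisfies the query, so 0 matching atoms.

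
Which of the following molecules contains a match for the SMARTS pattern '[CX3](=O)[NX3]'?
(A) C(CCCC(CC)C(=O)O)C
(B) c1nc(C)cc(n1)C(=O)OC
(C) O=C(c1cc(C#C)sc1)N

C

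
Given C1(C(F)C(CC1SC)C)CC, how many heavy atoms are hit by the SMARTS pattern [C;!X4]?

The query [C;!X4] means: aliphatic carbon that does not have four total connections.
Check the 11 heavy atoms by environment: 9× C (X4) → no; 1× F (X1) → no; 1× S (X2) → no.
No environment satisfies the query, so 0 matching atoms.

0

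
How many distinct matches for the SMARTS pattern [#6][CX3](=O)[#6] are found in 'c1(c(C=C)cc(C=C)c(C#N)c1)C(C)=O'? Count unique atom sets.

1

[#6][CX3](=O)[#6] is the SMARTS for a ketone: a carbonyl carbon (no H) flanked by two carbons.
Exactly one fragment in the molecule meets all constraints, giving 1 match.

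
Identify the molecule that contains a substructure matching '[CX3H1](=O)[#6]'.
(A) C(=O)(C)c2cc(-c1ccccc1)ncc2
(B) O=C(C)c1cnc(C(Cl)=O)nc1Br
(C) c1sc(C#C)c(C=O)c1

[CX3H1](=O)[#6] describes an sp2 carbon with one H, double-bonded to O and single-bonded to carbon (an aldehyde).
(A) has an acetyl/ketone group (-C(=O)CH3) but the carbonyl carbon has H0 (two carbon neighbours), not H1.
(B) has an acetyl/ketone group (-C(=O)CH3) but the carbonyl carbon has H0 (two carbon neighbours), not H1.
(C) contains an aldehyde (-CHO), which satisfies every atom and bond constraint.
So the answer is (C).

C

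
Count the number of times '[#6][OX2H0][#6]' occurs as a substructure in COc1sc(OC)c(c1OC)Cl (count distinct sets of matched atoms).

3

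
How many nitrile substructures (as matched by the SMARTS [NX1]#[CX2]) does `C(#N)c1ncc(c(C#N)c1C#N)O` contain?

3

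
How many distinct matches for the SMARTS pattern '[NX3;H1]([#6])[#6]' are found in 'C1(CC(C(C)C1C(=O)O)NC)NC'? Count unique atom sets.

2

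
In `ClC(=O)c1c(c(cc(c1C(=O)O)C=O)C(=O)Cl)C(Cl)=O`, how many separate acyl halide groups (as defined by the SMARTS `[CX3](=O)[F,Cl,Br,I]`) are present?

3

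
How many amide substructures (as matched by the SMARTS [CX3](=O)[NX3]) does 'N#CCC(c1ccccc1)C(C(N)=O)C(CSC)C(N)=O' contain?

2

[CX3](=O)[NX3] is the SMARTS for an amide: a carbonyl carbon bonded to a trivalent nitrogen.
The molecule carries 2 separate instances of a primary amide (-C(=O)NH2) meeting every constraint; each maps to a distinct set of atoms, giving 2 matches.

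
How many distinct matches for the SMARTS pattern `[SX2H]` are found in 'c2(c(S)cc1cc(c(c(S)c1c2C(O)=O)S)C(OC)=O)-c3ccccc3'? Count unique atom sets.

3

[SX2H] is the SMARTS for a thiol: an aliphatic sulfur with two connections, one being H.
The molecule carries 3 separate instances of a thiol (-SH) meeting every constraint; each maps to a distinct set of atoms, giving 3 matches.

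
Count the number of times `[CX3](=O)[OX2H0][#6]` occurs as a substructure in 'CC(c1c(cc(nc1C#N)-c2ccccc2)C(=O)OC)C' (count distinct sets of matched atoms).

1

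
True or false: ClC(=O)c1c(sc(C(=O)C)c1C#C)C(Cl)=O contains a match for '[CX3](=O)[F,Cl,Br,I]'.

True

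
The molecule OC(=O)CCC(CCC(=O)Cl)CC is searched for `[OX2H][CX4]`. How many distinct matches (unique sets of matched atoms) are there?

[OX2H][CX4] is the SMARTS for an aliphatic alcohol: a hydroxyl oxygen bound to an sp3 (X4) carbon.
The molecule has a carboxylic acid group (-C(=O)OH), but the -OH is on a CX3 carbonyl carbon, not a CX4 carbon; nothing else fits, so there are 0 matches.

0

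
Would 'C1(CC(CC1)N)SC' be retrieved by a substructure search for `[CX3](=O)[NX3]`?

No

The pattern [CX3](=O)[NX3] describes a carbonyl carbon bonded to a trivalent nitrogen — an amide.
The closest candidate here is a primary amino group (-NH2), but the -NH2 is not attached to a carbonyl carbon. No other fragment satisfies the full query, so there is no match.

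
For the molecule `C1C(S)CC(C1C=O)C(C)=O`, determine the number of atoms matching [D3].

4

Check the 11 heavy atoms by environment: 4× C (D3) → match; 3× C (D2) → no; 1× S (D1) → no; 2× O (D1) → no; 1× C (D1) → no.
That gives 4 matching atoms.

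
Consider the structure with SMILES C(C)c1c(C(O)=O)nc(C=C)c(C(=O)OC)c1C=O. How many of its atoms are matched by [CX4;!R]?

3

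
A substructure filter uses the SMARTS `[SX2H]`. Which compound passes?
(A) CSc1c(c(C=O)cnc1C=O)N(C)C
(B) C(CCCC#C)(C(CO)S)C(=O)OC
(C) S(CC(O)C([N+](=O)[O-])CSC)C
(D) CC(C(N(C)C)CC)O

B

[SX2H] describes an aliphatic sulfur with two connections, one being H (a thiol).
(A) has a methylthio ether (-SCH3) but the sulfur has H0 (bonded to two carbons), not H1.
(B) contains a thiol (-SH), which satisfies every atom and bond constraint.
(C) has a methylthio ether (-SCH3) but the sulfur has H0 (bonded to two carbons), not H1.
(D) has a hydroxyl group (-OH) but it is an -OH, not an -SH.
So the answer is (B).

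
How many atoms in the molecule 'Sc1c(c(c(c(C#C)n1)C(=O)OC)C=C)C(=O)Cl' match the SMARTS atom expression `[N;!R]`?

The query [N;!R] means: aliphatic nitrogen not in a ring.
Check the 18 heavy atoms by environment: 1× n (aromatic, in 6-ring) → no; 5× c (aromatic, in 6-ring) → no; 7× C (acyclic) → no; 3× O (acyclic) → no; 1× Cl (acyclic) → no; 1× S (acyclic) → no.
No environment satisfies the query, so 0 matching atoms.

0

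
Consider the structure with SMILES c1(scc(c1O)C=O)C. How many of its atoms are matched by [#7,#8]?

The query [#7,#8] means: nitrogen or oxygen (comma = OR).
Check the 9 heavy atoms by environment: 1× s (aromatic) → no; 4× c (aromatic) → no; 2× O → match; 2× C → no.
That gives 2 matching atoms.

2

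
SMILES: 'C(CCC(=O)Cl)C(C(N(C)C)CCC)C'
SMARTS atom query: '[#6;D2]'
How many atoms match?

The query [#6;D2] means: any carbon bonded to exactly two heavy atoms.
Check the 15 heavy atoms by environment: 5× C (D2) → match; 3× C (D3) → no; 1× N (D3) → no; 4× C (D1) → no; 1× O (D1) → no; 1× Cl (D1) → no.
That gives 5 matching atoms.

5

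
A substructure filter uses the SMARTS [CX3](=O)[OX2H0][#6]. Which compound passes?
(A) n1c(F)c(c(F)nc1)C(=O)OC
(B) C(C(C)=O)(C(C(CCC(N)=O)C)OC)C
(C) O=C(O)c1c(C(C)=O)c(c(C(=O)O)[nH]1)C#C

A

[CX3](=O)[OX2H0][#6] describes a carbonyl carbon bonded to an oxygen that is itself bonded to carbon (no H on that O) (an ester).
(A) contains a methyl-ester group (-C(=O)OCH3), which satisfies every atom and bond constraint.
(B) has a primary amide (-C(=O)NH2) but the carbonyl is bonded to N, not to an O-C linkage.
(C) has a carboxylic acid group (-C(=O)OH) but the singly-bonded O carries H (OX2H1, not H0).
So the answer is (A).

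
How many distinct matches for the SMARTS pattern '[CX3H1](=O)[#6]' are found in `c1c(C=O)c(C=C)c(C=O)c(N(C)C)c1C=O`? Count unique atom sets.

[CX3H1](=O)[#6] is the SMARTS for an aldehyde: an sp2 carbon with one H, double-bonded to O and single-bonded to carbon.
The molecule carries 3 separate instances of an aldehyde (-CHO) meeting every constraint; each maps to a distinct set of atoms, giving 3 matches.

3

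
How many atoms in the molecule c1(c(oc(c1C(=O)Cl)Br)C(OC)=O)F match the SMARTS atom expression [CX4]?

The query [CX4] means: C with X4: aliphatic carbon with exactly 4 total connections (bonds + H).
Check the 14 heavy atoms by environment: 1× o (aromatic, X2) → no; 4× c (aromatic, X3) → no; 2× C (X3) → no; 2× O (X1) → no; 1× Cl (X1) → no; 1× O (X2) → no; 1× C (X4) → match; 1× Br (X1) → no; 1× F (X1) → no.
That gives 1 matching atom.

1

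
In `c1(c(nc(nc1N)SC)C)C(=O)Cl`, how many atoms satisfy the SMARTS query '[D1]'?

The query [D1] means: atom with exactly one heavy-atom neighbour (degree 1).
Check the 13 heavy atoms by environment: 2× n (aromatic, D2) → no; 4× c (aromatic, D3) → no; 1× N (D1) → match; 1× S (D2) → no; 2× C (D1) → match; 1× C (D3) → no; 1× O (D1) → match; 1× Cl (D1) → match.
Summing the matching environments: 1 + 2 + 1 + 1 = 5 matching atoms.

5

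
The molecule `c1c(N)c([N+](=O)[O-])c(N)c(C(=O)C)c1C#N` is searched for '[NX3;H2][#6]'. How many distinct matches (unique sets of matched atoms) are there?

[NX3;H2][#6] is the SMARTS for a primary amine: a trivalent nitrogen with two H attached to carbon.
The molecule carries 2 separate instances of a primary amino group (-NH2) meeting every constraint; each maps to a distinct set of atoms, giving 2 matches.

2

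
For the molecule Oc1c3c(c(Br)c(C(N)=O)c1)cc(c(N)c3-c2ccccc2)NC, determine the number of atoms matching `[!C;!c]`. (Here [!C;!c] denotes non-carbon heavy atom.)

6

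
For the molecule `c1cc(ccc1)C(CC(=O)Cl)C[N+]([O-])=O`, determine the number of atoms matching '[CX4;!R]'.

The query [CX4;!R] means: aliphatic carbon with four total connections, not in a ring.
Check the 15 heavy atoms by environment: 3× C (X4, acyclic) → match; 1× N (charge +1, X3, acyclic) → no; 1× O (charge -1, X1, acyclic) → no; 2× O (X1, acyclic) → no; 6× c (aromatic, X3, in 6-ring) → no; 1× C (X3, acyclic) → no; 1× Cl (X1, acyclic) → no.
That gives 3 matching atoms.

3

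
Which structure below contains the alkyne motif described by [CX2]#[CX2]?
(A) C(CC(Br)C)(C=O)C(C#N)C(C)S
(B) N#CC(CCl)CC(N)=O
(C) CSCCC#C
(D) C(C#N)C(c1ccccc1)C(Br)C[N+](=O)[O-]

C

[CX2]#[CX2] describes a carbon-carbon triple bond (an alkyne).
(A) has a nitrile (-C#N) but the triple bond is C#N, not C#C.
(B) has a nitrile (-C#N) but the triple bond is C#N, not C#C.
(C) contains an ethynyl group (-C#CH), which satisfies every atom and bond constraint.
(D) has a nitrile (-C#N) but the triple bond is C#N, not C#C.
So the answer is (C).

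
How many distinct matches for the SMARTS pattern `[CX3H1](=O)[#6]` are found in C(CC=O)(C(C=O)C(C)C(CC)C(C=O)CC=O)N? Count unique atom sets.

4

[CX3H1](=O)[#6] is the SMARTS for an aldehyde: an sp2 carbon with one H, double-bonded to O and single-bonded to carbon.
The molecule carries 4 separate instances of an aldehyde (-CHO) meeting every constraint; each maps to a distinct set of atoms, giving 4 matches.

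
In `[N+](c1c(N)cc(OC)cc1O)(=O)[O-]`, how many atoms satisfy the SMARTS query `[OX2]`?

2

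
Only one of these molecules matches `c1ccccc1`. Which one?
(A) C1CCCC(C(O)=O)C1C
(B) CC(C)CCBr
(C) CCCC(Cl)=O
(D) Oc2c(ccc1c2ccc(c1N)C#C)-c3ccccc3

c1ccccc1 describes six aromatic carbons in a ring (a benzene ring).
(A) has a methyl group (-CH3) but no six-membered all-carbon aromatic ring is present.
(B) has a methyl group (-CH3) but no six-membered all-carbon aromatic ring is present.
(C) has a methyl group (-CH3) but no six-membered all-carbon aromatic ring is present.
(D) contains a phenyl ring, which satisfies every atom and bond constraint.
So the answer is (D).

D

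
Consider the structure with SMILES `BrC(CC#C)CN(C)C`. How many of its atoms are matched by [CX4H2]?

2

The query [CX4H2] means: sp3 carbon (X4) with exactly two hydrogens.
Check the 9 heavy atoms by environment: 2× C (H2, X4) → match; 1× C (H1, X4) → no; 1× C (H0, X2) → no; 1× C (H1, X2) → no; 1× Br (H0, X1) → no; 1× N (H0, X3) → no; 2× C (H3, X4) → no.
That gives 2 matching atoms.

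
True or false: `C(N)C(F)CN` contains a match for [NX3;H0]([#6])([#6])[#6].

False

The pattern [NX3;H0]([#6])([#6])[#6] describes a trivalent nitrogen with no H, bonded to three carbons — a tertiary amine.
The closest candidate here is a primary amino group (-NH2), but the nitrogen has H2, not H0 with three carbons. No other fragment satisfies the full query, so there is no match.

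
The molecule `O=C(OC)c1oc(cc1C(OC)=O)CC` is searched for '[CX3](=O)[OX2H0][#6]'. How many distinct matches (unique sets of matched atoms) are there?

[CX3](=O)[OX2H0][#6] is the SMARTS for an ester: a carbonyl carbon bonded to an oxygen that is itself bonded to carbon (no H on that O).
The molecule carries 2 separate instances of a methyl-ester group (-C(=O)OCH3) meeting every constraint; each maps to a distinct set of atoms, giving 2 matches.

2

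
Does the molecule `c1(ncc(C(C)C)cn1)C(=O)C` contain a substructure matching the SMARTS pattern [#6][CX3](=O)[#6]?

Yes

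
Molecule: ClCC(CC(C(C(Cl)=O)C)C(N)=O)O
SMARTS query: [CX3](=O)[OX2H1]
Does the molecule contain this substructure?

No

The pattern [CX3](=O)[OX2H1] describes an sp2 carbon double-bonded to O and single-bonded to an -OH oxygen — a carboxylic acid.
The closest candidate here is a primary amide (-C(=O)NH2), but the carbonyl is bonded to N, not to an -OH oxygen. No other fragment satisfies the full query, so there is no match.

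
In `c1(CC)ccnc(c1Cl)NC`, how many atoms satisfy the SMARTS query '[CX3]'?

0

The query [CX3] means: C with X3: aliphatic carbon with exactly 3 total connections.
Check the 11 heavy atoms by environment: 1× n (aromatic, X2) → no; 5× c (aromatic, X3) → no; 3× C (X4) → no; 1× Cl (X1) → no; 1× N (X3) → no.
No environment satisfies the query, so 0 matching atoms.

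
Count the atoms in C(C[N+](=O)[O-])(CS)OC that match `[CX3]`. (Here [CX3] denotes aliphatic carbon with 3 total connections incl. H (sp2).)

The query [CX3] means: C with X3: aliphatic carbon with exactly 3 total connections.
Check the 9 heavy atoms by environment: 4× C (X4) → no; 1× S (X2) → no; 1× O (X2) → no; 1× N (charge +1, X3) → no; 1× O (charge -1, X1) → no; 1× O (X1) → no.
No environment satisfies the query, so 0 matching atoms.

0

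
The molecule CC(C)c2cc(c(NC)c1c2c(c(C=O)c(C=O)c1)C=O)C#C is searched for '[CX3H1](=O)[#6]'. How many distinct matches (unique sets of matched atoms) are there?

3

[CX3H1](=O)[#6] is the SMARTS for an aldehyde: an sp2 carbon with one H, double-bonded to O and single-bonded to carbon.
The molecule carries 3 separate instances of an aldehyde (-CHO) meeting every constraint; each maps to a distinct set of atoms, giving 3 matches.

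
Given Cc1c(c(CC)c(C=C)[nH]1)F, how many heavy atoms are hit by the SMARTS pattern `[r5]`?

5

The query [r5] means: r5 matches atoms in a five-membered ring.
Check the 11 heavy atoms by environment: 1× n (aromatic, in 5-ring) → match; 4× c (aromatic, in 5-ring) → match; 1× F (acyclic) → no; 5× C (acyclic) → no.
Summing the matching environments: 1 + 4 = 5 matching atoms.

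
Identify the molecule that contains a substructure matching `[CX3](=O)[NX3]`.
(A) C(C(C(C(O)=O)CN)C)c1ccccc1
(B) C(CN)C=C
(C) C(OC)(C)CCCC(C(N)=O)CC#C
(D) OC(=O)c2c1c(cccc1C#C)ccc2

[CX3](=O)[NX3] describes a carbonyl carbon bonded to a trivalent nitrogen (an amide).
(A) has a carboxylic acid group (-C(=O)OH) but the carbonyl is bonded to O, not to an NX3 nitrogen.
(B) has a primary amino group (-NH2) but the -NH2 is not attached to a carbonyl carbon.
(C) contains a primary amide (-C(=O)NH2), which satisfies every atom and bond constraint.
(D) has a carboxylic acid group (-C(=O)OH) but the carbonyl is bonded to O, not to an NX3 nitrogen.
So the answer is (C).

C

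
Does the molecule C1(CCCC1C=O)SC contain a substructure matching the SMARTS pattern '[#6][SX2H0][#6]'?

Yes

The pattern [#6][SX2H0][#6] describes an aliphatic sulfur bridging two carbons with no H on the sulfur — a thioether.
The molecule carries a methylthio ether (-SCH3), whose atoms satisfy every constraint of the query, so the pattern matches.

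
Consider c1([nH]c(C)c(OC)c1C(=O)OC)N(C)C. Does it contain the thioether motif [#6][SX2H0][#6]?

The pattern [#6][SX2H0][#6] describes an aliphatic sulfur bridging two carbons with no H on the sulfur — a thioether.
The closest candidate here is a methoxy ether (-OCH3), but the bridging atom is O, not S. No other fragment satisfies the full query, so there is no match.

No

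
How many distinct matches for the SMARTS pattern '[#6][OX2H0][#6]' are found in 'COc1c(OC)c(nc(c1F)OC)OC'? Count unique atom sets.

4

[#6][OX2H0][#6] is the SMARTS for an ether: an aliphatic oxygen bridging two carbons with no H on the oxygen.
The molecule carries 4 separate instances of a methoxy ether (-OCH3) meeting every constraint; each maps to a distinct set of atoms, giving 4 matches.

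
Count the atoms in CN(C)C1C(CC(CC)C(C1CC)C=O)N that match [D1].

6

The query [D1] means: atom with exactly one heavy-atom neighbour (degree 1).
Check the 16 heavy atoms by environment: 5× C (D3) → no; 4× C (D2) → no; 1× O (D1) → match; 1× N (D3) → no; 4× C (D1) → match; 1× N (D1) → match.
Summing the matching environments: 1 + 4 + 1 = 6 matching atoms.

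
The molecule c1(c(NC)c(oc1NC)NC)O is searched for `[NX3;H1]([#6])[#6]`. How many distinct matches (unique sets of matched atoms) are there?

3

[NX3;H1]([#6])[#6] is the SMARTS for a secondary amine: a trivalent nitrogen with one H, bonded to two carbons.
The molecule carries 3 separate instances of an N-methylamino group (-NHCH3) meeting every constraint; each maps to a distinct set of atoms, giving 3 matches.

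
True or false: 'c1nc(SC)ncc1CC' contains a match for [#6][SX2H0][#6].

True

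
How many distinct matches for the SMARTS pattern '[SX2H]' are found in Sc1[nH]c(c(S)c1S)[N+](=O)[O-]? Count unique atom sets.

3

[SX2H] is the SMARTS for a thiol: an aliphatic sulfur with two connections, one being H.
The molecule carries 3 separate instances of a thiol (-SH) meeting every constraint; each maps to a distinct set of atoms, giving 3 matches.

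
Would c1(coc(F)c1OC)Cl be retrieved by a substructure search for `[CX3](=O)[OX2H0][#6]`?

The pattern [CX3](=O)[OX2H0][#6] describes a carbonyl carbon bonded to an oxygen that is itself bonded to carbon (no H on that O) — an ester.
The closest candidate here is a methoxy ether (-OCH3), but the ether oxygen is not adjacent to a C=O carbon. No other fragment satisfies the full query, so there is no match.

No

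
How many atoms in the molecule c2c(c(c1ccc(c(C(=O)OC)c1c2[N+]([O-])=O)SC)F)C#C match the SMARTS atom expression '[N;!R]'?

The query [N;!R] means: aliphatic nitrogen not in a ring.
Check the 22 heavy atoms by environment: 10× c (aromatic, in 6-ring) → no; 5× C (acyclic) → no; 3× O (acyclic) → no; 1× F (acyclic) → no; 1× N (charge +1, acyclic) → match; 1× O (charge -1, acyclic) → no; 1× S (acyclic) → no.
That gives 1 matching atom.

1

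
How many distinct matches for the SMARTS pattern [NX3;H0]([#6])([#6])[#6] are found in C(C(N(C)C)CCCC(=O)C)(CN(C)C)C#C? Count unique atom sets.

[NX3;H0]([#6])([#6])[#6] is the SMARTS for a tertiary amine: a trivalent nitrogen with no H, bonded to three carbons.
The molecule carries 2 separate instances of a dimethylamino group (-N(CH3)2) meeting every constraint; each maps to a distinct set of atoms, giving 2 matches.

2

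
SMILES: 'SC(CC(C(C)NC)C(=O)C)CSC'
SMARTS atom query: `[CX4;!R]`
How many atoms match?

9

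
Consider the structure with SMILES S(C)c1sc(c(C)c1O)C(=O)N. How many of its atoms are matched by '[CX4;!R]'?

The query [CX4;!R] means: aliphatic carbon with four total connections, not in a ring.
Check the 12 heavy atoms by environment: 1× s (aromatic, X2, in 5-ring) → no; 4× c (aromatic, X3, in 5-ring) → no; 1× C (X3, acyclic) → no; 1× O (X1, acyclic) → no; 1× N (X3, acyclic) → no; 1× S (X2, acyclic) → no; 2× C (X4, acyclic) → match; 1× O (X2, acyclic) → no.
That gives 2 matching atoms.

2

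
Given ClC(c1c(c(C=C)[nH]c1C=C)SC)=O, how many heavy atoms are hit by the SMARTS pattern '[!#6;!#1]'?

4

The query [!#6;!#1] means: not carbon and not hydrogen — any heteroatom.
Check the 14 heavy atoms by environment: 1× n (aromatic) → match; 4× c (aromatic) → no; 6× C → no; 1× S → match; 1× O → match; 1× Cl → match.
Summing the matching environments: 1 + 1 + 1 + 1 = 4 matching atoms.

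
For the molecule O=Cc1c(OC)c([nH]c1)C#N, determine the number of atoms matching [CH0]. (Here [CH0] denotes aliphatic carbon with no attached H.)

1

The query [CH0] means: aliphatic carbon with no attached hydrogen.
Check the 11 heavy atoms by environment: 1× n (aromatic, H1) → no; 3× c (aromatic, H0) → no; 1× c (aromatic, H1) → no; 1× C (H1) → no; 2× O (H0) → no; 1× C (H0) → match; 1× N (H0) → no; 1× C (H3) → no.
That gives 1 matching atom.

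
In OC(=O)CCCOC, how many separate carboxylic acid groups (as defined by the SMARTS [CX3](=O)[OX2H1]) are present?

1

[CX3](=O)[OX2H1] is the SMARTS for a carboxylic acid: an sp2 carbon double-bonded to O and single-bonded to an -OH oxygen.
Exactly one fragment in the molecule meets all constraints, giving 1 match.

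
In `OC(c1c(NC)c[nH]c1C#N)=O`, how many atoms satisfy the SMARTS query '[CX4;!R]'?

Check the 12 heavy atoms by environment: 1× n (aromatic, X3, in 5-ring) → no; 4× c (aromatic, X3, in 5-ring) → no; 1× C (X2, acyclic) → no; 1× N (X1, acyclic) → no; 1× C (X3, acyclic) → no; 1× O (X1, acyclic) → no; 1× O (X2, acyclic) → no; 1× N (X3, acyclic) → no; 1× C (X4, acyclic) → match.
That gives 1 matching atom.

1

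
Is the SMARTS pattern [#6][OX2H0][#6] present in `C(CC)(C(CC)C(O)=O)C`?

No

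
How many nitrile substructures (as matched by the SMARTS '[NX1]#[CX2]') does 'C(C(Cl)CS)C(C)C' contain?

0

[NX1]#[CX2] is the SMARTS for a nitrile: a nitrogen triple-bonded to a two-connected carbon.
No fragment in the molecule satisfies every constraint, giving 0 matches.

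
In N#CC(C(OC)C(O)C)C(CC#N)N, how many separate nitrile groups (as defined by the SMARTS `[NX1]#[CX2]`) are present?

2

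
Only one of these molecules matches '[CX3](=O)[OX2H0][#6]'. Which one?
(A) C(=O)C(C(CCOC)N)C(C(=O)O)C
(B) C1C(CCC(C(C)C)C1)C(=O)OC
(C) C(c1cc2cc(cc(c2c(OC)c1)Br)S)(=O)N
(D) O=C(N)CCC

[CX3](=O)[OX2H0][#6] describes a carbonyl carbon bonded to an oxygen that is itself bonded to carbon (no H on that O) (an ester).
(A) has a methoxy ether (-OCH3) but the ether oxygen is not adjacent to a C=O carbon.
(B) contains a methyl-ester group (-C(=O)OCH3), which satisfies every atom and bond constraint.
(C) has a methoxy ether (-OCH3) but the ether oxygen is not adjacent to a C=O carbon.
(D) has a primary amide (-C(=O)NH2) but the carbonyl is bonded to N, not to an O-C linkage.
So the answer is (B).

B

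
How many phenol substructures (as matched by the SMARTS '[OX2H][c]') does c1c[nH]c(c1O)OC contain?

1

[OX2H][c] is the SMARTS for a phenol: a hydroxyl oxygen attached to an aromatic carbon.
Exactly one fragment in the molecule meets all constraints, giving 1 match.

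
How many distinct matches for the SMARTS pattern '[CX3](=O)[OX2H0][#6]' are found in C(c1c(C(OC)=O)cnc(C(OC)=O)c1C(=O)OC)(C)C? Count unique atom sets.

[CX3](=O)[OX2H0][#6] is the SMARTS for an ester: a carbonyl carbon bonded to an oxygen that is itself bonded to carbon (no H on that O).
The molecule carries 3 separate instances of a methyl-ester group (-C(=O)OCH3) meeting every constraint; each maps to a distinct set of atoms, giving 3 matches.

3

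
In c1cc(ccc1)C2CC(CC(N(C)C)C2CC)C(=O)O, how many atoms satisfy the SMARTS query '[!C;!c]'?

Check the 20 heavy atoms by environment: 11× C → no; 6× c (aromatic) → no; 1× N → match; 2× O → match.
Summing the matching environments: 1 + 2 = 3 matching atoms.

3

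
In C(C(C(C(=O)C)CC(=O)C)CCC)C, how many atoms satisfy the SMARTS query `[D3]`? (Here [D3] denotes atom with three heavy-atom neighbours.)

4

The query [D3] means: atom with exactly three heavy-atom neighbours.
Check the 14 heavy atoms by environment: 4× C (D2) → no; 4× C (D3) → match; 4× C (D1) → no; 2× O (D1) → no.
That gives 4 matching atoms.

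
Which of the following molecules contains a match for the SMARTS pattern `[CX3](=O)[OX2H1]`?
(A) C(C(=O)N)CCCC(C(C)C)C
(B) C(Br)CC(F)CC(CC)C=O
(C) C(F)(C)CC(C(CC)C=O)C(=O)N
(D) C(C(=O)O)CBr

D

[CX3](=O)[OX2H1] describes an sp2 carbon double-bonded to O and single-bonded to an -OH oxygen (a carboxylic acid).
(A) has a primary amide (-C(=O)NH2) but the carbonyl is bonded to N, not to an -OH oxygen.
(B) has an aldehyde (-CHO) but there is no singly-bonded oxygen on the carbonyl carbon.
(C) has a primary amide (-C(=O)NH2) but the carbonyl is bonded to N, not to an -OH oxygen.
(D) contains a carboxylic acid group (-C(=O)OH), which satisfies every atom and bond constraint.
So the answer is (D).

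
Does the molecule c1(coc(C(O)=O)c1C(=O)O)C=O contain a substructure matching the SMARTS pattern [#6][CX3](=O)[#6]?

The pattern [#6][CX3](=O)[#6] describes a carbonyl carbon (no H) flanked by two carbons — a ketone.
The closest candidate here is a carboxylic acid group (-C(=O)OH), but one neighbour of the carbonyl carbon is O, not C. No other fragment satisfies the full query, so there is no match.

No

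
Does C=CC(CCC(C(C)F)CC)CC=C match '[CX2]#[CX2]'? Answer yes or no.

The pattern [CX2]#[CX2] describes a carbon-carbon triple bond — an alkyne.
The closest candidate here is a vinyl group (-CH=CH2), but the C=C is a double bond; both carbons are CX3, not CX2. No other fragment satisfies the full query, so there is no match.

No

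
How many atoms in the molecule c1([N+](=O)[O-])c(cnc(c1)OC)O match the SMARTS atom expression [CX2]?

The query [CX2] means: C with X2: aliphatic carbon with exactly 2 total connections.
Check the 12 heavy atoms by environment: 1× n (aromatic, X2) → no; 5× c (aromatic, X3) → no; 1× N (charge +1, X3) → no; 1× O (charge -1, X1) → no; 1× O (X1) → no; 2× O (X2) → no; 1× C (X4) → no.
No environment satisfies the query, so 0 matching atoms.

0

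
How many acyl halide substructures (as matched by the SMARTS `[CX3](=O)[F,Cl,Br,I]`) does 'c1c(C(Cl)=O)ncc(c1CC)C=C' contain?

[CX3](=O)[F,Cl,Br,I] is the SMARTS for an acyl halide: a carbonyl carbon bonded to a halogen.
Exactly one fragment in the molecule meets all constraints, giving 1 match.

1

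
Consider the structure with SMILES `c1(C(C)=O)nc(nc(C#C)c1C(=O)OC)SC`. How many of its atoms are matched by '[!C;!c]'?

6

The query [!C;!c] means: neither aliphatic nor aromatic carbon — same as [!#6].
Check the 17 heavy atoms by environment: 2× n (aromatic) → match; 4× c (aromatic) → no; 7× C → no; 3× O → match; 1× S → match.
Summing the matching environments: 2 + 3 + 1 = 6 matching atoms.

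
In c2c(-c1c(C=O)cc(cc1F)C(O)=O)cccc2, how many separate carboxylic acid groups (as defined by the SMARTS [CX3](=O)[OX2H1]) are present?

1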